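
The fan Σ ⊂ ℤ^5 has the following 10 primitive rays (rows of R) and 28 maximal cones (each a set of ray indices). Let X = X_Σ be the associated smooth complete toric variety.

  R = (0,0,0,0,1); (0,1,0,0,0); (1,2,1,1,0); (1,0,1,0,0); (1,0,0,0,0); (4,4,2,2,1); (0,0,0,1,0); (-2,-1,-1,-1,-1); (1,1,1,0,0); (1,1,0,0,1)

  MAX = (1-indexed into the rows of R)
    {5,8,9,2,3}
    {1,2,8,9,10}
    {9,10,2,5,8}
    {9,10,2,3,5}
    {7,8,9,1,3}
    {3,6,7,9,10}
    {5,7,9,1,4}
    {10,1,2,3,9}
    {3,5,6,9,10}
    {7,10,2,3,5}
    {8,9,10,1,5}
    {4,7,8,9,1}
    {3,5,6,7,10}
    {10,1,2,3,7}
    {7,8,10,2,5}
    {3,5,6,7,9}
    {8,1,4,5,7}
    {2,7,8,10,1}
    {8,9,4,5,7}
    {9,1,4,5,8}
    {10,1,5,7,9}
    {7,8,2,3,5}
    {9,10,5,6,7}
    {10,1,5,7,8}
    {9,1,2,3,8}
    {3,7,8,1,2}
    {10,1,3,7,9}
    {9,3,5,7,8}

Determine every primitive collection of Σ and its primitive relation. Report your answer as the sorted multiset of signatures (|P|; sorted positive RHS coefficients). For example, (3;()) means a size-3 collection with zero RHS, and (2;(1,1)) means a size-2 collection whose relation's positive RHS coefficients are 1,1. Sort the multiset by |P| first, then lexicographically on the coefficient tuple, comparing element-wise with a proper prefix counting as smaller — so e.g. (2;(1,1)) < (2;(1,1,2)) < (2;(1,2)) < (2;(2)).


Minimal non-faces — 14 found among 10 rays, 28 max cones:

  • {2,4}:  v_{2} + v_{4} = v_{9}  so sig = (2;(1))
  • {4,10}:  v_{4} + v_{10} = v_{1} + v_{5} + v_{9}  so sig = (2;(1,1,1))
  • {6,8}:  v_{6} + v_{8} = v_{2} + v_{3} + v_{5}  so sig = (2;(1,1,1))
  • {2,6}:  v_{2} + v_{6} = 2·v_{3} + v_{5} + v_{10}  so sig = (2;(1,1,2))
  • {4,6}:  v_{4} + v_{6} = v_{5} + 2·v_{7} + 3·v_{9} + v_{10}  so sig = (2;(1,1,2,3))
  • {3,4}:  v_{3} + v_{4} = v_{7} + 2·v_{9}  so sig = (2;(1,2))
  • {1,6}:  v_{1} + v_{6} = 2·v_{7} + 2·v_{9} + 2·v_{10}  so sig = (2;(2,2,2))
  • {1,2,5}:  v_{1} + v_{2} + v_{5} = v_{10}  so sig = (3;(1))
  • {2,7,9}:  v_{2} + v_{7} + v_{9} = v_{3}  so sig = (3;(1))
  • {1,3,5}:  v_{1} + v_{3} + v_{5} = v_{7} + v_{9} + v_{10}  so sig = (3;(1,1,1))
  • {3,8,10}:  v_{3} + v_{8} + v_{10} = 2·v_{2}  so sig = (3;(2))
  • {7,8,9,10}:  v_{7} + v_{8} + v_{9} + v_{10} = v_{2}  so sig = (4;(1))
  • {1,5,7,8,9}:  v_{1} + v_{5} + v_{7} + v_{8} + v_{9} = 0  so sig = (5;())
  • {3,5,7,9,10}:  v_{3} + v_{5} + v_{7} + v_{9} + v_{10} = v_{6}  so sig = (5;(1))

Hence PRS(X_Σ) =
    |P|=2: 7 collections, coeffs (1), (1,1,1), (1,1,1), (1,1,2), (1,1,2,3), (1,2), (2,2,2)
    |P|=3: 4 collections, coeffs (1), (1), (1,1,1), (2)
    |P|=4: 1 collection, coeffs (1)
    |P|=5: 2 collections, coeffs (), (1)


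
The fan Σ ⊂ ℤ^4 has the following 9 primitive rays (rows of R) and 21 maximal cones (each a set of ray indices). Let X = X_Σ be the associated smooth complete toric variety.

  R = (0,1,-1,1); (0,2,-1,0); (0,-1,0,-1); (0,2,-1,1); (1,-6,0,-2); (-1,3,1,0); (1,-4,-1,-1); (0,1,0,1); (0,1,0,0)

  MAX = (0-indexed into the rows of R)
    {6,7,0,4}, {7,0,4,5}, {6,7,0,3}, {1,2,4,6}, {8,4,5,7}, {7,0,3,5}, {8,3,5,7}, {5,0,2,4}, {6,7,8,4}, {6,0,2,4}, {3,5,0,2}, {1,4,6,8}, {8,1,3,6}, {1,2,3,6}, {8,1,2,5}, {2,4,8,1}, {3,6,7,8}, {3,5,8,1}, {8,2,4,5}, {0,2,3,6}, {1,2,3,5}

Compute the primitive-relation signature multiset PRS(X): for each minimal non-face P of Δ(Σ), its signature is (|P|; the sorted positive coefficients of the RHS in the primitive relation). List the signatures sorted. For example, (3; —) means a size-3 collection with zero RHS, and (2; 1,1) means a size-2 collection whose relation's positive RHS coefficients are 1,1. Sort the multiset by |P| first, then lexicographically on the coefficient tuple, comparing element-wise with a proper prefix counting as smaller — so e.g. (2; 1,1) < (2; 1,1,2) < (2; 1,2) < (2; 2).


Minimal non-faces — 9 found among 9 rays, 21 max cones:

  P = {2,7}:  v_{2} + v_{7} = 0  ⇒ sig = (2; —)
  P = {0,8}:  v_{0} + v_{8} = v_{3}  ⇒ sig = (2; 1)
  P = {3,4}:  v_{3} + v_{4} = v_{6}  ⇒ sig = (2; 1)
  P = {5,6}:  v_{5} + v_{6} = v_{2}  ⇒ sig = (2; 1)
  P = {1,7}:  v_{1} + v_{7} = v_{3} + v_{8}  ⇒ sig = (2; 1,1)
  P = {0,1}:  v_{0} + v_{1} = v_{2} + 2·v_{3}  ⇒ sig = (2; 1,2)
  P = {2,3,8}:  v_{2} + v_{3} + v_{8} = v_{1}  ⇒ sig = (3; 1)
  P = {2,6,8}:  v_{2} + v_{6} + v_{8} = v_{1} + v_{4}  ⇒ sig = (3; 1,1)
  P = {1,4,5}:  v_{1} + v_{4} + v_{5} = 2·v_{2} + v_{8}  ⇒ sig = (3; 1,2)

so the primitive-relation signature multiset is
    |P|=2: 6 collections, coeffs (), (1), (1), (1), (1,1), (1,2)
    |P|=3: 3 collections, coeffs (1), (1,1), (1,2)


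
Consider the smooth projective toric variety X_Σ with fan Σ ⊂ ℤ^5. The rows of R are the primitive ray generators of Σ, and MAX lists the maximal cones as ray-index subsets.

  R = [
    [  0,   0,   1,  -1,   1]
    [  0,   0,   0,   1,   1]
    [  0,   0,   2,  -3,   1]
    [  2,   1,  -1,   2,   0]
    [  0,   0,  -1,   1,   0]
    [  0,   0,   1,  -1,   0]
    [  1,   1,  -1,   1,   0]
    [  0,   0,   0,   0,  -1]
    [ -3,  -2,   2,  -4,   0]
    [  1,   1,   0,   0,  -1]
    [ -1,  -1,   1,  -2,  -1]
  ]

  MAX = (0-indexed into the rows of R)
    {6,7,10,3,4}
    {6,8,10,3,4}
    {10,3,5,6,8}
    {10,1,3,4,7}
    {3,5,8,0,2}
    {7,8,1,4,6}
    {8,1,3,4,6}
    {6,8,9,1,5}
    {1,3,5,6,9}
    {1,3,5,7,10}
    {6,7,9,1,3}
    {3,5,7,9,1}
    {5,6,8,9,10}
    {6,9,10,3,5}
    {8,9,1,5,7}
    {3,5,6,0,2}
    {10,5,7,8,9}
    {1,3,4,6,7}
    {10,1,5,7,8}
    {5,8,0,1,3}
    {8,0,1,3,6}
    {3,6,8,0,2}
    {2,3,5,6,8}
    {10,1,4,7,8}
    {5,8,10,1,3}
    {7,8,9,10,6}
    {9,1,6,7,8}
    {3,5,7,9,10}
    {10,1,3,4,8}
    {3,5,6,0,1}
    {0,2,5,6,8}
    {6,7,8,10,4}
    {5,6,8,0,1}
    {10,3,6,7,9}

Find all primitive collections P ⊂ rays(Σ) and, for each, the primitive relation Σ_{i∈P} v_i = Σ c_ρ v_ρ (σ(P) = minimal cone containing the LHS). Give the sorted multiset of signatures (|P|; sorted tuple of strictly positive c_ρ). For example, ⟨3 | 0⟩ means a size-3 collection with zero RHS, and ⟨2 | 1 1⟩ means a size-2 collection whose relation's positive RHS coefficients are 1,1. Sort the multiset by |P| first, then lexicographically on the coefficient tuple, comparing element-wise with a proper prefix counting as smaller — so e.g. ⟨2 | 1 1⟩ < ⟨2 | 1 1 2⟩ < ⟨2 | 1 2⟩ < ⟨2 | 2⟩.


The 18 primitive collections of Σ (r=11, n=5):

  P = {4,5}:  v_{4} + v_{5} = 0  so sig = ⟨2 | 0⟩
  P = {0,7}:  v_{0} + v_{7} = v_{5}  so sig = ⟨2 | 1⟩
  P = {4,9}:  v_{4} + v_{9} = v_{6} + v_{7}  so sig = ⟨2 | 1 1⟩
  P = {0,10}:  v_{0} + v_{10} = v_{3} + v_{5} + v_{8}  so sig = ⟨2 | 1 1 1⟩
  P = {0,4}:  v_{0} + v_{4} = v_{1} + v_{3} + v_{6} + v_{8}  so sig = ⟨2 | 1 1 1 1⟩
  P = {2,4}:  v_{2} + v_{4} = v_{0} + v_{3} + v_{6} + v_{8}  so sig = ⟨2 | 1 1 1 1⟩
  P = {2,7}:  v_{2} + v_{7} = v_{3} + 2·v_{5} + v_{6} + v_{8}  so sig = ⟨2 | 1 1 1 2⟩
  P = {2,9}:  v_{2} + v_{9} = v_{3} + 3·v_{5} + 2·v_{6} + v_{8}  so sig = ⟨2 | 1 1 2 3⟩
  P = {0,9}:  v_{0} + v_{9} = 2·v_{5} + v_{6}  so sig = ⟨2 | 1 2⟩
  P = {2,10}:  v_{2} + v_{10} = 2·v_{3} + 2·v_{5} + v_{6} + 2·v_{8}  so sig = ⟨2 | 1 2 2 2⟩
  P = {1,2}:  v_{1} + v_{2} = 2·v_{0}  so sig = ⟨2 | 2⟩
  P = {1,6,10}:  v_{1} + v_{6} + v_{10} = 0  so sig = ⟨3 | 0⟩
  P = {3,7,8}:  v_{3} + v_{7} + v_{8} = v_{10}  so sig = ⟨3 | 1⟩
  P = {5,6,7}:  v_{5} + v_{6} + v_{7} = v_{9}  so sig = ⟨3 | 1⟩
  P = {1,9,10}:  v_{1} + v_{9} + v_{10} = v_{5} + v_{7}  so sig = ⟨3 | 1 1⟩
  P = {3,8,9}:  v_{3} + v_{8} + v_{9} = v_{5} + v_{6} + v_{10}  so sig = ⟨3 | 1 1 1⟩
  P = {0,3,5,6,8}:  v_{0} + v_{3} + v_{5} + v_{6} + v_{8} = v_{2}  so sig = ⟨5 | 1⟩
  P = {1,3,5,6,8}:  v_{1} + v_{3} + v_{5} + v_{6} + v_{8} = v_{0}  so sig = ⟨5 | 1⟩

Hence PRS(X_Σ) =
    |P|=2: 11 collections, coeffs (), (1), (1,1), (1,1,1), (1,1,1,1), (1,1,1,1), (1,1,1,2), (1,1,2,3), (1,2), (1,2,2,2), (2)
    |P|=3: 5 collections, coeffs (), (1), (1), (1,1), (1,1,1)
    |P|=5: 2 collections, coeffs (1), (1)


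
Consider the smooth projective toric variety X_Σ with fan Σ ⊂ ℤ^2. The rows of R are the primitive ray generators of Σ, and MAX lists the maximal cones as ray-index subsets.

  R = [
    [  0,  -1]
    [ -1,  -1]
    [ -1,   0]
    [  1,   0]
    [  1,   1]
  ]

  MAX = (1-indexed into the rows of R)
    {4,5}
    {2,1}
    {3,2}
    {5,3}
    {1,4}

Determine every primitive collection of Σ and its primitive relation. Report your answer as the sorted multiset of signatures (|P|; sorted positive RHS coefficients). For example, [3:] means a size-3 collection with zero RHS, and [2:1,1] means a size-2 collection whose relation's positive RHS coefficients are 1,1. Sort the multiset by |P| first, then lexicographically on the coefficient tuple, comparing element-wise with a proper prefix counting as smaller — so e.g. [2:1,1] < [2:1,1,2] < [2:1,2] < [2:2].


Minimal non-faces — 5 found among 5 rays, 5 max cones:

  P={2,5}:  v_{2} + v_{5} = 0  ⇒ sig = [2:]
  P={3,4}:  v_{3} + v_{4} = 0  ⇒ sig = [2:]
  P={1,3}:  v_{1} + v_{3} = v_{2}  ⇒ sig = [2:1]
  P={1,5}:  v_{1} + v_{5} = v_{4}  ⇒ sig = [2:1]
  P={2,4}:  v_{2} + v_{4} = v_{1}  ⇒ sig = [2:1]

Signatures (|P|; sorted positive RHS coefficients), sorted:
    [2:]
    [2:]
    [2:1]
    [2:1]
    [2:1]


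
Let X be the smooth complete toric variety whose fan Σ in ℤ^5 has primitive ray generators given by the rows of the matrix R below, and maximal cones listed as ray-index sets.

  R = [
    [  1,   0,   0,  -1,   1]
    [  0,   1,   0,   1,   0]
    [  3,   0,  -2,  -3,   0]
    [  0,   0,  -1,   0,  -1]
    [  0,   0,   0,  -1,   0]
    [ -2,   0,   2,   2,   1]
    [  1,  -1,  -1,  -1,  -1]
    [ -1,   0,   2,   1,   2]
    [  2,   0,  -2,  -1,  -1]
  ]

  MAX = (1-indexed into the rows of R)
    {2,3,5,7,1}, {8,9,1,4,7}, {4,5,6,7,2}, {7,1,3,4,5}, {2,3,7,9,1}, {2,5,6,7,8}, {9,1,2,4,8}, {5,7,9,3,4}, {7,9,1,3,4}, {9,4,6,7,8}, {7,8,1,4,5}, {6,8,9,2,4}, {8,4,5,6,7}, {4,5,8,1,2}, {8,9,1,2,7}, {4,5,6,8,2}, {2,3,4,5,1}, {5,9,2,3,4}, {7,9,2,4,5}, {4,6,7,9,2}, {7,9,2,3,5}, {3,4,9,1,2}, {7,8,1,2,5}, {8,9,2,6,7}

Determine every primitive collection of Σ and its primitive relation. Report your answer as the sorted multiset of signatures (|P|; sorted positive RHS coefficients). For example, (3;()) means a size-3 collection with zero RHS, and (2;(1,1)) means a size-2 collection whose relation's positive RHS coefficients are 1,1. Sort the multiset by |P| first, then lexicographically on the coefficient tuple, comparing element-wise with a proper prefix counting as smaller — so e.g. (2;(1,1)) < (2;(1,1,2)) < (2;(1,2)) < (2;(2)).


The 9 primitive collections of Σ (r=9, n=5):

  P = {1,6}:  v_{1} + v_{6} = v_{8}  ⇒ sig = (2;(1))
  P = {3,6}:  v_{3} + v_{6} = v_{1}  ⇒ sig = (2;(1))
  P = {3,8}:  v_{3} + v_{8} = 2·v_{1}  ⇒ sig = (2;(2))
  P = {5,6,9}:  v_{5} + v_{6} + v_{9} = 0  ⇒ sig = (3;())
  P = {1,5,9}:  v_{1} + v_{5} + v_{9} = v_{3}  ⇒ sig = (3;(1))
  P = {5,8,9}:  v_{5} + v_{8} + v_{9} = v_{1}  ⇒ sig = (3;(1))
  P = {1,2,4,7}:  v_{1} + v_{2} + v_{4} + v_{7} = v_{9}  ⇒ sig = (4;(1))
  P = {2,4,7,8}:  v_{2} + v_{4} + v_{7} + v_{8} = v_{6} + v_{9}  ⇒ sig = (4;(1,1))
  P = {2,3,4,7}:  v_{2} + v_{3} + v_{4} + v_{7} = v_{5} + 2·v_{9}  ⇒ sig = (4;(1,2))

Signatures (|P|; sorted positive RHS coefficients), sorted:
    (2;(1))
    (2;(1))
    (2;(2))
    (3;())
    (3;(1))
    (3;(1))
    (4;(1))
    (4;(1,1))
    (4;(1,2))


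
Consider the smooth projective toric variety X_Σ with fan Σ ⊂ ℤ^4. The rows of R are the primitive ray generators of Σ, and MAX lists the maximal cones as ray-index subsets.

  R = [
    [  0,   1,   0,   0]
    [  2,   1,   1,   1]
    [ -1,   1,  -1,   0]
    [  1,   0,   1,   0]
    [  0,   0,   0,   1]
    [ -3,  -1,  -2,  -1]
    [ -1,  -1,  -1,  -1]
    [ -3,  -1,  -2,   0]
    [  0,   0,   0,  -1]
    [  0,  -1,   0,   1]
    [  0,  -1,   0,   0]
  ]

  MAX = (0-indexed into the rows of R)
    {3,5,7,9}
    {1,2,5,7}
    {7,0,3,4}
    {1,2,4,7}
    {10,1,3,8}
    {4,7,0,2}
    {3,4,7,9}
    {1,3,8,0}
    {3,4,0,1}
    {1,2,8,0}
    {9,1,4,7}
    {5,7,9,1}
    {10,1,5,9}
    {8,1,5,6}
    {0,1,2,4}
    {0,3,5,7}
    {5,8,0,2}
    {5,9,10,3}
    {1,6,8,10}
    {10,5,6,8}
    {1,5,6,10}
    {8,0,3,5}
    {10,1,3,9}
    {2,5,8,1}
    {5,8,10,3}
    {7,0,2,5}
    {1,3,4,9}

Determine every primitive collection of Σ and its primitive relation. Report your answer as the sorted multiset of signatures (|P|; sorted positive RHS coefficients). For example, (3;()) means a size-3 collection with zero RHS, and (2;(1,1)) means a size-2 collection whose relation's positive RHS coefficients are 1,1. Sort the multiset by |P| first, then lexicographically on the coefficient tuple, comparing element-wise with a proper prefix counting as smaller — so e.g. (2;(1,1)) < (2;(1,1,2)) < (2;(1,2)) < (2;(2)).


The 22 primitive collections of Σ (r=11, n=4):

  P={0,10}:  v_{0} + v_{10} = 0 ; sig = (2;())
  P={4,8}:  v_{4} + v_{8} = 0 ; sig = (2;())
  P={0,9}:  v_{0} + v_{9} = v_{4} ; sig = (2;(1))
  P={2,3}:  v_{2} + v_{3} = v_{0} ; sig = (2;(1))
  P={4,5}:  v_{4} + v_{5} = v_{7} ; sig = (2;(1))
  P={4,10}:  v_{4} + v_{10} = v_{9} ; sig = (2;(1))
  P={7,8}:  v_{7} + v_{8} = v_{5} ; sig = (2;(1))
  P={8,9}:  v_{8} + v_{9} = v_{10} ; sig = (2;(1))
  P={2,9}:  v_{2} + v_{9} = v_{1} + v_{7} ; sig = (2;(1,1))
  P={2,10}:  v_{2} + v_{10} = v_{1} + v_{5} ; sig = (2;(1,1))
  P={3,6}:  v_{3} + v_{6} = v_{8} + v_{10} ; sig = (2;(1,1))
  P={7,10}:  v_{7} + v_{10} = v_{5} + v_{9} ; sig = (2;(1,1))
  P={0,6}:  v_{0} + v_{6} = v_{1} + v_{5} + v_{8} ; sig = (2;(1,1,1))
  P={4,6}:  v_{4} + v_{6} = v_{1} + v_{5} + v_{10} ; sig = (2;(1,1,1))
  P={6,7}:  v_{6} + v_{7} = v_{1} + 2·v_{5} + v_{10} ; sig = (2;(1,1,2))
  P={6,9}:  v_{6} + v_{9} = v_{1} + v_{5} + 2·v_{10} ; sig = (2;(1,1,2))
  P={2,6}:  v_{2} + v_{6} = 2·v_{1} + 2·v_{5} + v_{8} ; sig = (2;(1,2,2))
  P={1,3,5}:  v_{1} + v_{3} + v_{5} = 0 ; sig = (3;())
  P={0,1,5}:  v_{0} + v_{1} + v_{5} = v_{2} ; sig = (3;(1))
  P={1,3,7}:  v_{1} + v_{3} + v_{7} = v_{4} ; sig = (3;(1))
  P={0,1,7}:  v_{0} + v_{1} + v_{7} = v_{2} + v_{4} ; sig = (3;(1,1))
  P={1,5,8,10}:  v_{1} + v_{5} + v_{8} + v_{10} = v_{6} ; sig = (4;(1))

Hence PRS(X_Σ) =
{ (2;()) ×2,  (2;(1)) ×6,  (2;(1,1)) ×4,  (2;(1,1,1)) ×2,  (2;(1,1,2)) ×2,  (2;(1,2,2)),  (3;()),  (3;(1)) ×2,  (3;(1,1)),  (4;(1)) }


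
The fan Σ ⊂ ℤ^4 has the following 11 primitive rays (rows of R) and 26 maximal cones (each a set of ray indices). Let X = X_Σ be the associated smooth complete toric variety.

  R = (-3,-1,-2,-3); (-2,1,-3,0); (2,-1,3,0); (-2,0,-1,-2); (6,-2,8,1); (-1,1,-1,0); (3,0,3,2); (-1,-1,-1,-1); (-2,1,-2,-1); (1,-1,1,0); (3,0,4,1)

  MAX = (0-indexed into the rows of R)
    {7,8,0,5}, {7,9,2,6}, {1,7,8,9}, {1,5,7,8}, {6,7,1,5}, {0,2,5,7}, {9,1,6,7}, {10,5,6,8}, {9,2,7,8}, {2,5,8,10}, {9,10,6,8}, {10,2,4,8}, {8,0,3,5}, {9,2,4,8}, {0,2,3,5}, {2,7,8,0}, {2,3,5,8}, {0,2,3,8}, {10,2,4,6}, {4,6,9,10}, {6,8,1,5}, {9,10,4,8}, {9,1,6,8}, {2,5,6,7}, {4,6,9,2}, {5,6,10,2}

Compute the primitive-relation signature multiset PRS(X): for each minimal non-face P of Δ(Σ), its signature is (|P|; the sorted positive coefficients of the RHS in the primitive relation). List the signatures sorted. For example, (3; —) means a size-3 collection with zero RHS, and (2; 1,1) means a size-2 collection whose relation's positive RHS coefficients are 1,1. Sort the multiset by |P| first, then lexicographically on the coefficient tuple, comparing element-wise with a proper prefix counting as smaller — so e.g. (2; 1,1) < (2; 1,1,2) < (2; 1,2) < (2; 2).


|primitive collections| = 24. Relations:

  • {1,2}:  v_{1} + v_{2} = 0  ⟹  sig = (2; —)
  • {5,9}:  v_{5} + v_{9} = 0  ⟹  sig = (2; —)
  • {3,7}:  v_{3} + v_{7} = v_{0}  ⟹  sig = (2; 1)
  • {7,10}:  v_{7} + v_{10} = v_{2}  ⟹  sig = (2; 1)
  • {0,10}:  v_{0} + v_{10} = v_{2} + v_{3}  ⟹  sig = (2; 1,1)
  • {1,4}:  v_{1} + v_{4} = v_{9} + v_{10}  ⟹  sig = (2; 1,1)
  • {1,10}:  v_{1} + v_{10} = v_{6} + v_{8}  ⟹  sig = (2; 1,1)
  • {3,6}:  v_{3} + v_{6} = v_{2} + v_{5}  ⟹  sig = (2; 1,1)
  • {4,5}:  v_{4} + v_{5} = v_{2} + v_{10}  ⟹  sig = (2; 1,1)
  • {0,6}:  v_{0} + v_{6} = v_{2} + v_{5} + v_{7}  ⟹  sig = (2; 1,1,1)
  • {1,3}:  v_{1} + v_{3} = v_{5} + v_{7} + v_{8}  ⟹  sig = (2; 1,1,1)
  • {3,9}:  v_{3} + v_{9} = v_{2} + v_{7} + v_{8}  ⟹  sig = (2; 1,1,1)
  • {0,1}:  v_{0} + v_{1} = v_{5} + 2·v_{7} + v_{8}  ⟹  sig = (2; 1,1,2)
  • {0,9}:  v_{0} + v_{9} = v_{2} + 2·v_{7} + v_{8}  ⟹  sig = (2; 1,1,2)
  • {3,10}:  v_{3} + v_{10} = 2·v_{2} + v_{5} + v_{8}  ⟹  sig = (2; 1,1,2)
  • {0,4}:  v_{0} + v_{4} = 3·v_{2} + v_{7} + v_{8}  ⟹  sig = (2; 1,1,3)
  • {4,7}:  v_{4} + v_{7} = 2·v_{2} + v_{9}  ⟹  sig = (2; 1,2)
  • {3,4}:  v_{3} + v_{4} = 3·v_{2} + v_{8}  ⟹  sig = (2; 1,3)
  • {6,7,8}:  v_{6} + v_{7} + v_{8} = 0  ⟹  sig = (3; —)
  • {2,6,8}:  v_{2} + v_{6} + v_{8} = v_{10}  ⟹  sig = (3; 1)
  • {2,9,10}:  v_{2} + v_{9} + v_{10} = v_{4}  ⟹  sig = (3; 1)
  • {4,6,8}:  v_{4} + v_{6} + v_{8} = v_{9} + 2·v_{10}  ⟹  sig = (3; 1,2)
  • {2,5,7,8}:  v_{2} + v_{5} + v_{7} + v_{8} = v_{3}  ⟹  sig = (4; 1)
  • {0,2,5,8}:  v_{0} + v_{2} + v_{5} + v_{8} = 2·v_{3}  ⟹  sig = (4; 2)

Signatures (|P|; sorted positive RHS coefficients), sorted:
[(2; —), (2; —), (2; 1), (2; 1), (2; 1,1), (2; 1,1), (2; 1,1), (2; 1,1), (2; 1,1), (2; 1,1,1), (2; 1,1,1), (2; 1,1,1), (2; 1,1,2), (2; 1,1,2), (2; 1,1,2), (2; 1,1,3), (2; 1,2), (2; 1,3), (3; —), (3; 1), (3; 1), (3; 1,2), (4; 1), (4; 2)]


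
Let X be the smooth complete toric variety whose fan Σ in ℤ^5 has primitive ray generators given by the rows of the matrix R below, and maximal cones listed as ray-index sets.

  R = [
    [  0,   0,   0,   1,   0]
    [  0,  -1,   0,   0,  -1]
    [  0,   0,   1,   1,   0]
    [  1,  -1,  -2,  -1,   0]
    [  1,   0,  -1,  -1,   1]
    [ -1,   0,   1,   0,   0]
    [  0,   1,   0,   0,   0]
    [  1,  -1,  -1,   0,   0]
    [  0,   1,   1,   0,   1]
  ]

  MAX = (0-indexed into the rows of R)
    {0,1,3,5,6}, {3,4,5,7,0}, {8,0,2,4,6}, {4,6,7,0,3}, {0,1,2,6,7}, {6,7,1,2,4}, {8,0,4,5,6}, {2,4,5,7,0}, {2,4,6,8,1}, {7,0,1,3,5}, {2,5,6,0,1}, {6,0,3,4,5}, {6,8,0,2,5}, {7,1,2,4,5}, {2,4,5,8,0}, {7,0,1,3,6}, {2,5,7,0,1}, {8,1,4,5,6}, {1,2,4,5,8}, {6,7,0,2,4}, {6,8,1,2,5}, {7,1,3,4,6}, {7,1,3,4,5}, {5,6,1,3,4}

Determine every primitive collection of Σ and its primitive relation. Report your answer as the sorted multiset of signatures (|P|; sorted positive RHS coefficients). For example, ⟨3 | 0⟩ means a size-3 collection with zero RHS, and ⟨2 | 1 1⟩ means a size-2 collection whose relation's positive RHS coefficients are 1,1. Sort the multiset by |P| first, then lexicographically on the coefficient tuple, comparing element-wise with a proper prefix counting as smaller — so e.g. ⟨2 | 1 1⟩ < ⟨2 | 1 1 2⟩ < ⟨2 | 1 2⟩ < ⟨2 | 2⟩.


Σ has 7 primitive collections:

  P = {2,3}:  v_{2} + v_{3} = v_{7}  ⇒ sig = ⟨2 | 1⟩
  P = {3,8}:  v_{3} + v_{8} = v_{4}  ⇒ sig = ⟨2 | 1⟩
  P = {7,8}:  v_{7} + v_{8} = v_{2} + v_{4}  ⇒ sig = ⟨2 | 1 1⟩
  P = {5,6,7}:  v_{5} + v_{6} + v_{7} = 0  ⇒ sig = ⟨3 | 0⟩
  P = {0,1,4}:  v_{0} + v_{1} + v_{4} = v_{7}  ⇒ sig = ⟨3 | 1⟩
  P = {0,1,8}:  v_{0} + v_{1} + v_{8} = v_{2}  ⇒ sig = ⟨3 | 1⟩
  P = {2,4,5,6}:  v_{2} + v_{4} + v_{5} + v_{6} = v_{8}  ⇒ sig = ⟨4 | 1⟩

Sorted signature multiset PRS(X):
{ ⟨2 | 1⟩ ×2,  ⟨2 | 1 1⟩,  ⟨3 | 0⟩,  ⟨3 | 1⟩ ×2,  ⟨4 | 1⟩ }


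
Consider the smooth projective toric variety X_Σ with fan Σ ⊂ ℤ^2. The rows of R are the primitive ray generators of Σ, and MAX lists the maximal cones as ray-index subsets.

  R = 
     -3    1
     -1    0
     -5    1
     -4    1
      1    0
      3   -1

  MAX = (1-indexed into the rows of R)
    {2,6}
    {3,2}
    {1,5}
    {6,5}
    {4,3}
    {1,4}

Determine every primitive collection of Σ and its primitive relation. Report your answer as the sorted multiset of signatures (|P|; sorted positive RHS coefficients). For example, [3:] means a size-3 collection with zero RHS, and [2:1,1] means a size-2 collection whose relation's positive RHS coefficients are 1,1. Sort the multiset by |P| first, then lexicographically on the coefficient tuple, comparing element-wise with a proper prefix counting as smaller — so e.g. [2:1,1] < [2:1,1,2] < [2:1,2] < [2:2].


Σ has 9 primitive collections:

  P={1,6}:  v_{1} + v_{6} = 0  ⟹  sig = [2:]
  P={2,5}:  v_{2} + v_{5} = 0  ⟹  sig = [2:]
  P={1,2}:  v_{1} + v_{2} = v_{4}  ⟹  sig = [2:1]
  P={2,4}:  v_{2} + v_{4} = v_{3}  ⟹  sig = [2:1]
  P={3,5}:  v_{3} + v_{5} = v_{4}  ⟹  sig = [2:1]
  P={4,5}:  v_{4} + v_{5} = v_{1}  ⟹  sig = [2:1]
  P={4,6}:  v_{4} + v_{6} = v_{2}  ⟹  sig = [2:1]
  P={1,3}:  v_{1} + v_{3} = 2·v_{4}  ⟹  sig = [2:2]
  P={3,6}:  v_{3} + v_{6} = 2·v_{2}  ⟹  sig = [2:2]

Signatures (|P|; sorted positive RHS coefficients), sorted:
    |P|=2: 9 collections, coeffs (), (), (1), (1), (1), (1), (1), (2), (2)


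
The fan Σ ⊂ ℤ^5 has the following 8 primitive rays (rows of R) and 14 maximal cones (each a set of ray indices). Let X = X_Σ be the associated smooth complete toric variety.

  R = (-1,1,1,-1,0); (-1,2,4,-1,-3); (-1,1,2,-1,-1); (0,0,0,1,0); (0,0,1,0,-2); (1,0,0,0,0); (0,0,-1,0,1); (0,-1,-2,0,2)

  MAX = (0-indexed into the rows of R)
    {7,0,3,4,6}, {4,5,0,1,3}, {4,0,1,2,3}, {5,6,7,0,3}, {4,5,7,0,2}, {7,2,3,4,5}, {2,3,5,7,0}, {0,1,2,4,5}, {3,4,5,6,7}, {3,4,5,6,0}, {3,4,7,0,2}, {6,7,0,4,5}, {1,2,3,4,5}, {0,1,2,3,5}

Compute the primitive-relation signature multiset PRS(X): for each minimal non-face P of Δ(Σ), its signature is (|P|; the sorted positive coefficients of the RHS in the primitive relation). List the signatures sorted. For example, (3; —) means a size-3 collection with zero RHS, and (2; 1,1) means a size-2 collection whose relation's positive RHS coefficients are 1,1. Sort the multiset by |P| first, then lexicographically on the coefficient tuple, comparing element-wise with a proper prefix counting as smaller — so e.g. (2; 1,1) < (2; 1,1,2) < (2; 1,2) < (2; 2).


Primitive collections (5):

  P = {1,7}:  v_{1} + v_{7} = v_{2}  →  sig = (2; 1)
  P = {2,6}:  v_{2} + v_{6} = v_{0}  →  sig = (2; 1)
  P = {1,6}:  v_{1} + v_{6} = 2·v_{0} + v_{3} + v_{4} + v_{5}  →  sig = (2; 1,1,1,2)
  P = {0,3,4,5,7}:  v_{0} + v_{3} + v_{4} + v_{5} + v_{7} = 0  →  sig = (5; —)
  P = {0,2,3,4,5}:  v_{0} + v_{2} + v_{3} + v_{4} + v_{5} = v_{1}  →  sig = (5; 1)

Signatures (|P|; sorted positive RHS coefficients), sorted:
    |P|=2: 3 collections, coeffs (1), (1), (1,1,1,2)
    |P|=5: 2 collections, coeffs (), (1)


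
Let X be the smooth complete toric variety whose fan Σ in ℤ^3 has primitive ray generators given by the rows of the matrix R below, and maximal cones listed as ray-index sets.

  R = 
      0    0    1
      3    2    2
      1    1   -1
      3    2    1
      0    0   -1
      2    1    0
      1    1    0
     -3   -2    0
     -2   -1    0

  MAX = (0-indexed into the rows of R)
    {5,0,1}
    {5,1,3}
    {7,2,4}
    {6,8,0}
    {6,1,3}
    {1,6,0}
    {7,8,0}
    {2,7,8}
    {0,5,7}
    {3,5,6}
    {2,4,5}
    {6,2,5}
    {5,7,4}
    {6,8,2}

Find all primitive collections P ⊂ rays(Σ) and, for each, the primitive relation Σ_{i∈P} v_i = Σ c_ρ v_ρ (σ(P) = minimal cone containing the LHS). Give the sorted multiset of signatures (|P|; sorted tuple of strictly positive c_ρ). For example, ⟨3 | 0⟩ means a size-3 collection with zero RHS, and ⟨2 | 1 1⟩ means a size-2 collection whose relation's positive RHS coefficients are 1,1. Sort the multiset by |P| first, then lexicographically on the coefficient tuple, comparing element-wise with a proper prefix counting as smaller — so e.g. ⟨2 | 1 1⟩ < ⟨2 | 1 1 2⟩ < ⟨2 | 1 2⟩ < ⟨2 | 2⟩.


The 18 primitive collections of Σ (r=9, n=3):

  P={0,4}:  v_{0} + v_{4} = 0 — sig = ⟨2 | 0⟩
  P={5,8}:  v_{5} + v_{8} = 0 — sig = ⟨2 | 0⟩
  P={0,2}:  v_{0} + v_{2} = v_{6} — sig = ⟨2 | 1⟩
  P={0,3}:  v_{0} + v_{3} = v_{1} — sig = ⟨2 | 1⟩
  P={1,4}:  v_{1} + v_{4} = v_{3} — sig = ⟨2 | 1⟩
  P={3,7}:  v_{3} + v_{7} = v_{0} — sig = ⟨2 | 1⟩
  P={4,6}:  v_{4} + v_{6} = v_{2} — sig = ⟨2 | 1⟩
  P={6,7}:  v_{6} + v_{7} = v_{8} — sig = ⟨2 | 1⟩
  P={1,2}:  v_{1} + v_{2} = v_{3} + v_{6} — sig = ⟨2 | 1 1⟩
  P={3,4}:  v_{3} + v_{4} = v_{5} + v_{6} — sig = ⟨2 | 1 1⟩
  P={3,8}:  v_{3} + v_{8} = v_{0} + v_{6} — sig = ⟨2 | 1 1⟩
  P={4,8}:  v_{4} + v_{8} = v_{2} + v_{7} — sig = ⟨2 | 1 1⟩
  P={1,8}:  v_{1} + v_{8} = 2·v_{0} + v_{6} — sig = ⟨2 | 1 2⟩
  P={2,3}:  v_{2} + v_{3} = v_{5} + 2·v_{6} — sig = ⟨2 | 1 2⟩
  P={1,7}:  v_{1} + v_{7} = 2·v_{0} — sig = ⟨2 | 2⟩
  P={0,5,6}:  v_{0} + v_{5} + v_{6} = v_{3} — sig = ⟨3 | 1⟩
  P={2,5,7}:  v_{2} + v_{5} + v_{7} = v_{4} — sig = ⟨3 | 1⟩
  P={1,5,6}:  v_{1} + v_{5} + v_{6} = 2·v_{3} — sig = ⟨3 | 2⟩

so the primitive-relation signature multiset is
{ ⟨2 | 0⟩ ×2,  ⟨2 | 1⟩ ×6,  ⟨2 | 1 1⟩ ×4,  ⟨2 | 1 2⟩ ×2,  ⟨2 | 2⟩,  ⟨3 | 1⟩ ×2,  ⟨3 | 2⟩ }


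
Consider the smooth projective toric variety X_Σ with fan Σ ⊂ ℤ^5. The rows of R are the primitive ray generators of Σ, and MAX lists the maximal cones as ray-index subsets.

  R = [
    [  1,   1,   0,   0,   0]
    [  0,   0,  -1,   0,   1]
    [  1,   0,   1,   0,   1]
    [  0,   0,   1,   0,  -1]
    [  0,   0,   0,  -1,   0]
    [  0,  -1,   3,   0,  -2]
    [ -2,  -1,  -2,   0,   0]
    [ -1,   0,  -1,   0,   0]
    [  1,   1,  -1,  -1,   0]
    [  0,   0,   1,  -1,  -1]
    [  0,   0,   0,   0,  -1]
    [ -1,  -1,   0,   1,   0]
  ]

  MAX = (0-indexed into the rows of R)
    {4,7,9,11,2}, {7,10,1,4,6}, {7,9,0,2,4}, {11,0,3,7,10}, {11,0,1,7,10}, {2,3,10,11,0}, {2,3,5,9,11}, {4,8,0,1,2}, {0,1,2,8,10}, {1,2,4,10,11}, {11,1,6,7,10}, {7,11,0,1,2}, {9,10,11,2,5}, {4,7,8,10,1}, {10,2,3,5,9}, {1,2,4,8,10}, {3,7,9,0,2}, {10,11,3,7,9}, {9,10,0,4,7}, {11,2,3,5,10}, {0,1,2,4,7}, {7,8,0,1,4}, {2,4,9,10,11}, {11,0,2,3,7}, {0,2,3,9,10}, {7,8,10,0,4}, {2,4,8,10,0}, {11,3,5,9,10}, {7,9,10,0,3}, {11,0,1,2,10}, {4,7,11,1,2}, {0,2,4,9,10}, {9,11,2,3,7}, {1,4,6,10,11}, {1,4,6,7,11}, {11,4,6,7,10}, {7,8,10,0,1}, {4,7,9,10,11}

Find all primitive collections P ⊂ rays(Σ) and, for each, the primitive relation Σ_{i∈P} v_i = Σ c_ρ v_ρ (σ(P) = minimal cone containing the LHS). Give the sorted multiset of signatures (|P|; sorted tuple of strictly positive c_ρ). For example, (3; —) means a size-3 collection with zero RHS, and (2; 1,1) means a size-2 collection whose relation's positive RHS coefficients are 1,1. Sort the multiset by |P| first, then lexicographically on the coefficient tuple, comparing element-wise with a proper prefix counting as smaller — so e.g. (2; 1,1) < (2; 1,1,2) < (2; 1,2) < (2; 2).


|primitive collections| = 24. Relations:

  {1,3}:  v_{1} + v_{3} = 0 ; sig = (2; —)
  {1,9}:  v_{1} + v_{9} = v_{4} ; sig = (2; 1)
  {3,4}:  v_{3} + v_{4} = v_{9} ; sig = (2; 1)
  {8,11}:  v_{8} + v_{11} = v_{1} + v_{10} ; sig = (2; 1,1)
  {0,6}:  v_{0} + v_{6} = v_{1} + v_{7} + v_{10} ; sig = (2; 1,1,1)
  {2,6}:  v_{2} + v_{6} = v_{1} + v_{4} + v_{11} ; sig = (2; 1,1,1)
  {3,8}:  v_{3} + v_{8} = v_{0} + v_{4} + v_{10} ; sig = (2; 1,1,1)
  {5,7}:  v_{5} + v_{7} = v_{3} + v_{9} + v_{11} ; sig = (2; 1,1,1)
  {1,5}:  v_{1} + v_{5} = v_{2} + v_{9} + v_{10} + v_{11} ; sig = (2; 1,1,1,1)
  {3,6}:  v_{3} + v_{6} = v_{4} + v_{7} + v_{10} + v_{11} ; sig = (2; 1,1,1,1)
  {4,5}:  v_{4} + v_{5} = v_{2} + 2·v_{9} + v_{10} + v_{11} ; sig = (2; 1,1,1,2)
  {5,6}:  v_{5} + v_{6} = v_{4} + v_{9} + v_{10} + 2·v_{11} ; sig = (2; 1,1,1,2)
  {6,9}:  v_{6} + v_{9} = 2·v_{4} + v_{7} + v_{10} + v_{11} ; sig = (2; 1,1,1,2)
  {0,5}:  v_{0} + v_{5} = v_{2} + 2·v_{3} + v_{10} ; sig = (2; 1,1,2)
  {5,8}:  v_{5} + v_{8} = v_{2} + v_{9} + 2·v_{10} ; sig = (2; 1,1,2)
  {8,9}:  v_{8} + v_{9} = v_{0} + 2·v_{4} + v_{10} ; sig = (2; 1,1,2)
  {6,8}:  v_{6} + v_{8} = 2·v_{1} + v_{4} + v_{7} + 2·v_{10} ; sig = (2; 1,1,2,2)
  {0,4,11}:  v_{0} + v_{4} + v_{11} = 0 ; sig = (3; —)
  {2,7,10}:  v_{2} + v_{7} + v_{10} = 0 ; sig = (3; —)
  {0,9,11}:  v_{0} + v_{9} + v_{11} = v_{3} ; sig = (3; 1)
  {2,7,8}:  v_{2} + v_{7} + v_{8} = v_{0} + v_{1} + v_{4} ; sig = (3; 1,1,1)
  {0,1,4,10}:  v_{0} + v_{1} + v_{4} + v_{10} = v_{8} ; sig = (4; 1)
  {1,4,7,10,11}:  v_{1} + v_{4} + v_{7} + v_{10} + v_{11} = v_{6} ; sig = (5; 1)
  {2,3,9,10,11}:  v_{2} + v_{3} + v_{9} + v_{10} + v_{11} = v_{5} ; sig = (5; 1)

Hence PRS(X_Σ) =
[(2; —), (2; 1), (2; 1), (2; 1,1), (2; 1,1,1), (2; 1,1,1), (2; 1,1,1), (2; 1,1,1), (2; 1,1,1,1), (2; 1,1,1,1), (2; 1,1,1,2), (2; 1,1,1,2), (2; 1,1,1,2), (2; 1,1,2), (2; 1,1,2), (2; 1,1,2), (2; 1,1,2,2), (3; —), (3; —), (3; 1), (3; 1,1,1), (4; 1), (5; 1), (5; 1)]


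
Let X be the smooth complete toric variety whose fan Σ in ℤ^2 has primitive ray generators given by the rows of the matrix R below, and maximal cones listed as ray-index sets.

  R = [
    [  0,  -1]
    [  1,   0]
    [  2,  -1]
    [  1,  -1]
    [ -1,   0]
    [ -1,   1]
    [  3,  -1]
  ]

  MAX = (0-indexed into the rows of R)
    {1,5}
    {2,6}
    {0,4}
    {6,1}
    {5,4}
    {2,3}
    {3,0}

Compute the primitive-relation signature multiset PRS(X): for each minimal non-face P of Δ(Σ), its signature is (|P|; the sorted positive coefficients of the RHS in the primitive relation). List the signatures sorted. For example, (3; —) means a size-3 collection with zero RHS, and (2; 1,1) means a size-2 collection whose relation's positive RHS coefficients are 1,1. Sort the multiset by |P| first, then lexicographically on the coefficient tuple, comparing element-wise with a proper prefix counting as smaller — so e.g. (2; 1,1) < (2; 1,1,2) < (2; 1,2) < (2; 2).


14 collections generate NE(X_Σ); each relation:

  {1,4}:  v_{1} + v_{4} = 0  →  sig = (2; —)
  {3,5}:  v_{3} + v_{5} = 0  →  sig = (2; —)
  {0,1}:  v_{0} + v_{1} = v_{3}  →  sig = (2; 1)
  {0,5}:  v_{0} + v_{5} = v_{4}  →  sig = (2; 1)
  {1,2}:  v_{1} + v_{2} = v_{6}  →  sig = (2; 1)
  {1,3}:  v_{1} + v_{3} = v_{2}  →  sig = (2; 1)
  {2,4}:  v_{2} + v_{4} = v_{3}  →  sig = (2; 1)
  {2,5}:  v_{2} + v_{5} = v_{1}  →  sig = (2; 1)
  {3,4}:  v_{3} + v_{4} = v_{0}  →  sig = (2; 1)
  {4,6}:  v_{4} + v_{6} = v_{2}  →  sig = (2; 1)
  {0,6}:  v_{0} + v_{6} = v_{2} + v_{3}  →  sig = (2; 1,1)
  {0,2}:  v_{0} + v_{2} = 2·v_{3}  →  sig = (2; 2)
  {3,6}:  v_{3} + v_{6} = 2·v_{2}  →  sig = (2; 2)
  {5,6}:  v_{5} + v_{6} = 2·v_{1}  →  sig = (2; 2)

Signatures (|P|; sorted positive RHS coefficients), sorted:
{ (2; —) ×2,  (2; 1) ×8,  (2; 1,1),  (2; 2) ×3 }


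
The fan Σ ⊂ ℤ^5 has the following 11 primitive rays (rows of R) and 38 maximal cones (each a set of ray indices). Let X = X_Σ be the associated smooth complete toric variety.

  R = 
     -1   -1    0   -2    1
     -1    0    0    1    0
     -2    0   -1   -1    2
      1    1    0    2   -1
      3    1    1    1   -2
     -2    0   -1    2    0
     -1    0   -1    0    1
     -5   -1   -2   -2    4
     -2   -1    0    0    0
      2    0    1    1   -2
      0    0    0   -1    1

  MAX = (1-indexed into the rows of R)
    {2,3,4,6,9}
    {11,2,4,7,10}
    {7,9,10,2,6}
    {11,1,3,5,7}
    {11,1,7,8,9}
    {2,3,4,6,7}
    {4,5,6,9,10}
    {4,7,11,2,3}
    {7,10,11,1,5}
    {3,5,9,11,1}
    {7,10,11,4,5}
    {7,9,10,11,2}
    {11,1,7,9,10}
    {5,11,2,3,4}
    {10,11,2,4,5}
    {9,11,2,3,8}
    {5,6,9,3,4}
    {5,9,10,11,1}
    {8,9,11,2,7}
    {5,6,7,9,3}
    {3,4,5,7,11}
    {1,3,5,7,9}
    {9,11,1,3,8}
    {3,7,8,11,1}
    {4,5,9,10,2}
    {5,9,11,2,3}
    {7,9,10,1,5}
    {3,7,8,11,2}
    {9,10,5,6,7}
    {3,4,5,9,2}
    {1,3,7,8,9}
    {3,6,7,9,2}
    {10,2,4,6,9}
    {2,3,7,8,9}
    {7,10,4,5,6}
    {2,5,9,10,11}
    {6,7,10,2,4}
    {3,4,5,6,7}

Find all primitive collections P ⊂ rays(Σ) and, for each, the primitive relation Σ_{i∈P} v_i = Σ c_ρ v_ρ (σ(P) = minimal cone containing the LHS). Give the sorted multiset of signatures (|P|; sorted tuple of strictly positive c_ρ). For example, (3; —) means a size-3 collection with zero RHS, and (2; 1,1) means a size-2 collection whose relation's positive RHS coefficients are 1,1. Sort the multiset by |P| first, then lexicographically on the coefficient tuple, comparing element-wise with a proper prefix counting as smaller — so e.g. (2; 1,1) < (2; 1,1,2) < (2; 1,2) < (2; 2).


The 15 primitive collections of Σ (r=11, n=5):

  P={1,4}:  v_{1} + v_{4} = 0  →  sig = (2; —)
  P={3,10}:  v_{3} + v_{10} = 0  →  sig = (2; —)
  P={5,8}:  v_{5} + v_{8} = v_{3}  →  sig = (2; 1)
  P={1,2}:  v_{1} + v_{2} = v_{9} + v_{11}  →  sig = (2; 1,1)
  P={1,6}:  v_{1} + v_{6} = v_{7} + v_{9}  →  sig = (2; 1,1)
  P={6,11}:  v_{6} + v_{11} = v_{2} + v_{7}  →  sig = (2; 1,1)
  P={4,8}:  v_{4} + v_{8} = v_{2} + v_{3} + v_{7}  →  sig = (2; 1,1,1)
  P={8,10}:  v_{8} + v_{10} = v_{7} + v_{9} + v_{11}  →  sig = (2; 1,1,1)
  P={6,8}:  v_{6} + v_{8} = v_{2} + v_{3} + 2·v_{7} + v_{9}  →  sig = (2; 1,1,1,2)
  P={2,5,7}:  v_{2} + v_{5} + v_{7} = v_{4}  →  sig = (3; 1)
  P={4,7,9}:  v_{4} + v_{7} + v_{9} = v_{6}  →  sig = (3; 1)
  P={4,9,11}:  v_{4} + v_{9} + v_{11} = v_{2}  →  sig = (3; 1)
  P={2,5,6}:  v_{2} + v_{5} + v_{6} = 2·v_{4} + v_{9}  →  sig = (3; 1,2)
  P={5,7,9,11}:  v_{5} + v_{7} + v_{9} + v_{11} = 0  →  sig = (4; —)
  P={3,7,9,11}:  v_{3} + v_{7} + v_{9} + v_{11} = v_{8}  →  sig = (4; 1)

Signatures (|P|; sorted positive RHS coefficients), sorted:
    |P|=2: 9 collections, coeffs (), (), (1), (1,1), (1,1), (1,1), (1,1,1), (1,1,1), (1,1,1,2)
    |P|=3: 4 collections, coeffs (1), (1), (1), (1,2)
    |P|=4: 2 collections, coeffs (), (1)


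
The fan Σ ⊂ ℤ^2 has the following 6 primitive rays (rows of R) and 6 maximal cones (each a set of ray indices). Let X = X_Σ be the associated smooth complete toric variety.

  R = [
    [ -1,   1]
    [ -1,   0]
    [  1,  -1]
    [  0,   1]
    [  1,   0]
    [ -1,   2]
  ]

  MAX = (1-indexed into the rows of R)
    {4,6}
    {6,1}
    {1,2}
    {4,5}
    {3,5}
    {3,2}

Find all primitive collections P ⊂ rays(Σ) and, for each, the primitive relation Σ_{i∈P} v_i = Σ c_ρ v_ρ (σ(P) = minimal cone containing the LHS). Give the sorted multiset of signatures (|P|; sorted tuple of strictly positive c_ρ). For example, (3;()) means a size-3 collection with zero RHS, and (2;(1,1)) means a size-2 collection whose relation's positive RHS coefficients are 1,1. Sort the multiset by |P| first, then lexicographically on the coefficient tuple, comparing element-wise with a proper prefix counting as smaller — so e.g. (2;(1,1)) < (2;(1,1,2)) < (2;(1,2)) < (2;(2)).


|primitive collections| = 9. Relations:

  • {1,3}:  v_{1} + v_{3} = 0  ⟹  sig = (2;())
  • {2,5}:  v_{2} + v_{5} = 0  ⟹  sig = (2;())
  • {1,4}:  v_{1} + v_{4} = v_{6}  ⟹  sig = (2;(1))
  • {1,5}:  v_{1} + v_{5} = v_{4}  ⟹  sig = (2;(1))
  • {2,4}:  v_{2} + v_{4} = v_{1}  ⟹  sig = (2;(1))
  • {3,4}:  v_{3} + v_{4} = v_{5}  ⟹  sig = (2;(1))
  • {3,6}:  v_{3} + v_{6} = v_{4}  ⟹  sig = (2;(1))
  • {2,6}:  v_{2} + v_{6} = 2·v_{1}  ⟹  sig = (2;(2))
  • {5,6}:  v_{5} + v_{6} = 2·v_{4}  ⟹  sig = (2;(2))

Signatures (|P|; sorted positive RHS coefficients), sorted:
{ (2;()) ×2,  (2;(1)) ×5,  (2;(2)) ×2 }


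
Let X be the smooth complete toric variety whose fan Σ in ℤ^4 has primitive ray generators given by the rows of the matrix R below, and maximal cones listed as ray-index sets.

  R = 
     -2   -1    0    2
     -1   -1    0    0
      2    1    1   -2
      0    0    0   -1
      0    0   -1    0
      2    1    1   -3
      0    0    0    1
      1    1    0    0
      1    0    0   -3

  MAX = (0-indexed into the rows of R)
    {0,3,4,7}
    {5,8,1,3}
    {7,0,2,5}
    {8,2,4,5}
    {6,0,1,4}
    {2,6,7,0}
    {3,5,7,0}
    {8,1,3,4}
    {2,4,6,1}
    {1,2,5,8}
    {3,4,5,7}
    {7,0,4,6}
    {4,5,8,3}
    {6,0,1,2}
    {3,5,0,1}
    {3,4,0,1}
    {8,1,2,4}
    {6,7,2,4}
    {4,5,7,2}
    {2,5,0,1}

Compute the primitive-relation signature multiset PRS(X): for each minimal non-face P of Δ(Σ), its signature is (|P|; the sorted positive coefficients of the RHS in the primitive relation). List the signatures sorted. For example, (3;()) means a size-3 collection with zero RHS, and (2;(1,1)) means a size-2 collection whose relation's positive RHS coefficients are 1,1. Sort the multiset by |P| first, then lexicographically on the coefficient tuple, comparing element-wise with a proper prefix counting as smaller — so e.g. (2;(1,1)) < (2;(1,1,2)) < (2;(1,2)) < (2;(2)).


Σ has 10 primitive collections:

  • {1,7}:  v_{1} + v_{7} = 0 ; sig = (2;())
  • {3,6}:  v_{3} + v_{6} = 0 ; sig = (2;())
  • {2,3}:  v_{2} + v_{3} = v_{5} ; sig = (2;(1))
  • {5,6}:  v_{5} + v_{6} = v_{2} ; sig = (2;(1))
  • {0,8}:  v_{0} + v_{8} = v_{1} + v_{3} ; sig = (2;(1,1))
  • {7,8}:  v_{7} + v_{8} = v_{4} + v_{5} ; sig = (2;(1,1))
  • {6,8}:  v_{6} + v_{8} = v_{1} + v_{2} + v_{4} ; sig = (2;(1,1,1))
  • {0,2,4}:  v_{0} + v_{2} + v_{4} = 0 ; sig = (3;())
  • {0,4,5}:  v_{0} + v_{4} + v_{5} = v_{3} ; sig = (3;(1))
  • {1,4,5}:  v_{1} + v_{4} + v_{5} = v_{8} ; sig = (3;(1))

Signatures (|P|; sorted positive RHS coefficients), sorted:
{ (2;()) ×2,  (2;(1)) ×2,  (2;(1,1)) ×2,  (2;(1,1,1)),  (3;()),  (3;(1)) ×2 }


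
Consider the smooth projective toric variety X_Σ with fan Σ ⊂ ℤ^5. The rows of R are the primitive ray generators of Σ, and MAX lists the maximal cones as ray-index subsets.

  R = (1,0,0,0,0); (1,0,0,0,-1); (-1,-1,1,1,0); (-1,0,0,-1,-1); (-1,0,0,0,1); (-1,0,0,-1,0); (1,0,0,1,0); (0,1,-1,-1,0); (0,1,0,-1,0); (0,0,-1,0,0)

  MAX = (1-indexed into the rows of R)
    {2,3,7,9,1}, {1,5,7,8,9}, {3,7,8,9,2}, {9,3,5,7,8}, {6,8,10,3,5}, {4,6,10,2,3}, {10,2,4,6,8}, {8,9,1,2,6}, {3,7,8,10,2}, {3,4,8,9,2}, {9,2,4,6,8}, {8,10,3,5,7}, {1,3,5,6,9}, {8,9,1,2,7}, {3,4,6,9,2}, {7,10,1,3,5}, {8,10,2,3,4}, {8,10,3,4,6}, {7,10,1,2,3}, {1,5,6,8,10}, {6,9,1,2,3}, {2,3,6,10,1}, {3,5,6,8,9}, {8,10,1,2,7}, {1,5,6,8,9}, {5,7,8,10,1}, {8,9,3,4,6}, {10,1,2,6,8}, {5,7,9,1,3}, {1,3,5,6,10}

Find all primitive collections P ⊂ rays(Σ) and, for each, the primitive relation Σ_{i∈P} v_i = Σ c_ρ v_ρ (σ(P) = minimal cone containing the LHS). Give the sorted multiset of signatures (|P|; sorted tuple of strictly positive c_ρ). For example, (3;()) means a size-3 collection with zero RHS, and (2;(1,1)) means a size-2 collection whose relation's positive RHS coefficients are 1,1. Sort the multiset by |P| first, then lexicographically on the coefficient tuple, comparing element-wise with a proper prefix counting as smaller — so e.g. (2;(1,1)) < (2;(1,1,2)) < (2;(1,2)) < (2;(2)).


Minimal non-faces — 8 found among 10 rays, 30 max cones:

  P={2,5}:  v_{2} + v_{5} = 0  ⟹  sig = (2;())
  P={6,7}:  v_{6} + v_{7} = 0  ⟹  sig = (2;())
  P={9,10}:  v_{9} + v_{10} = v_{8}  ⟹  sig = (2;(1))
  P={1,4}:  v_{1} + v_{4} = v_{2} + v_{6}  ⟹  sig = (2;(1,1))
  P={4,5}:  v_{4} + v_{5} = v_{3} + v_{6} + v_{8}  ⟹  sig = (2;(1,1,1))
  P={4,7}:  v_{4} + v_{7} = v_{2} + v_{3} + v_{8}  ⟹  sig = (2;(1,1,1))
  P={1,3,8}:  v_{1} + v_{3} + v_{8} = 0  ⟹  sig = (3;())
  P={2,3,6,8}:  v_{2} + v_{3} + v_{6} + v_{8} = v_{4}  ⟹  sig = (4;(1))

Hence PRS(X_Σ) =
[(2;()), (2;()), (2;(1)), (2;(1,1)), (2;(1,1,1)), (2;(1,1,1)), (3;()), (4;(1))]


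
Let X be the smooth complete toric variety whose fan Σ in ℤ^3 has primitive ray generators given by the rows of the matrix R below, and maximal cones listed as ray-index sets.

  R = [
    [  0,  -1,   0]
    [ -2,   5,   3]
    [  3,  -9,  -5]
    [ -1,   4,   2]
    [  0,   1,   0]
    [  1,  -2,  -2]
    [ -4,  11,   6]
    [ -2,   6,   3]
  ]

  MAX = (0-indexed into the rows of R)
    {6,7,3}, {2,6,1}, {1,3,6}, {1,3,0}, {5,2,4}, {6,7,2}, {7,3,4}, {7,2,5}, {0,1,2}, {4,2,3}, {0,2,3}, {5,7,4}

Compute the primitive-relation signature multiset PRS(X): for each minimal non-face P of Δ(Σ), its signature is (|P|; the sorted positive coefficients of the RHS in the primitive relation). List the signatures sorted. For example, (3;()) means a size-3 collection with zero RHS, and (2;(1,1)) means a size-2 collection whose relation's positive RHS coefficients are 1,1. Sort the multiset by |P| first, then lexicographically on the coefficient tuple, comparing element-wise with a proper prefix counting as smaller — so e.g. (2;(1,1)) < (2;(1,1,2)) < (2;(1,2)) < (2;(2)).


Σ has 14 primitive collections:

  P={0,4}:  v_{0} + v_{4} = 0 ; sig = (2;())
  P={0,7}:  v_{0} + v_{7} = v_{1} ; sig = (2;(1))
  P={1,4}:  v_{1} + v_{4} = v_{7} ; sig = (2;(1))
  P={1,7}:  v_{1} + v_{7} = v_{6} ; sig = (2;(1))
  P={0,5}:  v_{0} + v_{5} = v_{2} + v_{7} ; sig = (2;(1,1))
  P={1,5}:  v_{1} + v_{5} = v_{2} + 2·v_{7} ; sig = (2;(1,2))
  P={5,6}:  v_{5} + v_{6} = v_{2} + 3·v_{7} ; sig = (2;(1,3))
  P={0,6}:  v_{0} + v_{6} = 2·v_{1} ; sig = (2;(2))
  P={3,5}:  v_{3} + v_{5} = 2·v_{4} ; sig = (2;(2))
  P={4,6}:  v_{4} + v_{6} = 2·v_{7} ; sig = (2;(2))
  P={1,2,3}:  v_{1} + v_{2} + v_{3} = 0 ; sig = (3;())
  P={2,3,6}:  v_{2} + v_{3} + v_{6} = v_{7} ; sig = (3;(1))
  P={2,3,7}:  v_{2} + v_{3} + v_{7} = v_{4} ; sig = (3;(1))
  P={2,4,7}:  v_{2} + v_{4} + v_{7} = v_{5} ; sig = (3;(1))

so the primitive-relation signature multiset is
    |P|=2: 10 collections, coeffs (), (1), (1), (1), (1,1), (1,2), (1,3), (2), (2), (2)
    |P|=3: 4 collections, coeffs (), (1), (1), (1)
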